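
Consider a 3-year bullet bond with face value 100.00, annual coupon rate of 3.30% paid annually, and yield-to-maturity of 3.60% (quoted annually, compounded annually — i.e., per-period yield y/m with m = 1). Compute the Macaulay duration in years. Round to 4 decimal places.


Coupon per period c = face * coupon_rate / m = 3.300000
Periods per year m = 1; per-period yield y/m = 0.036000
Number of cashflows N = 3
Cashflows (t years, CF_t, discount factor 1/(1+y/m)^(m*t), PV):
  t = 1.0000: CF_t = 3.300000, DF = 0.965251, PV = 3.185328
  t = 2.0000: CF_t = 3.300000, DF = 0.931709, PV = 3.074641
  t = 3.0000: CF_t = 103.300000, DF = 0.899333, PV = 92.901143
Price P = sum_t PV_t = 99.161112
Macaulay numerator sum_t t * PV_t:
  t * PV_t at t = 1.0000: 3.185328
  t * PV_t at t = 2.0000: 6.149282
  t * PV_t at t = 3.0000: 278.703428
Macaulay duration D = (sum_t t * PV_t) / P = 288.038038 / 99.161112 = 2.904748

Answer: Macaulay duration = 2.9047 years


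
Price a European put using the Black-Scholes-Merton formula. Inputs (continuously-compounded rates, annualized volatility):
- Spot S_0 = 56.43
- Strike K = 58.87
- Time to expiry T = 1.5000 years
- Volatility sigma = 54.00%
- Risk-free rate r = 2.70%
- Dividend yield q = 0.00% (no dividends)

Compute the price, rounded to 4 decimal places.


d1 = (ln(S/K) + (r - q + 0.5*sigma^2) * T) / (sigma * sqrt(T)) = 0.32791305
d2 = d1 - sigma * sqrt(T) = -0.33344918
exp(-rT) = 0.96030916; exp(-qT) = 1.00000000
P = K * exp(-rT) * N(-d2) - S_0 * exp(-qT) * N(-d1)
N(-d1) = 0.37148870; N(-d2) = 0.63060238
P = 58.8700 * 0.96030916 * 0.63060238 - 56.4300 * 1.00000000 * 0.37148870 = 14.6870

Answer: Price = 14.6870


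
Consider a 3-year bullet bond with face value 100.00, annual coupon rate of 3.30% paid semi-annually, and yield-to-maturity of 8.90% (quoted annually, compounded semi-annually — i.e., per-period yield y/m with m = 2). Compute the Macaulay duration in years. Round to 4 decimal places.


Answer: Macaulay duration = 2.8691 years

Derivation:
Coupon per period c = face * coupon_rate / m = 1.650000
Periods per year m = 2; per-period yield y/m = 0.044500
Number of cashflows N = 6
Cashflows (t years, CF_t, discount factor 1/(1+y/m)^(m*t), PV):
  t = 0.5000: CF_t = 1.650000, DF = 0.957396, PV = 1.579703
  t = 1.0000: CF_t = 1.650000, DF = 0.916607, PV = 1.512401
  t = 1.5000: CF_t = 1.650000, DF = 0.877556, PV = 1.447967
  t = 2.0000: CF_t = 1.650000, DF = 0.840168, PV = 1.386277
  t = 2.5000: CF_t = 1.650000, DF = 0.804374, PV = 1.327216
  t = 3.0000: CF_t = 101.650000, DF = 0.770104, PV = 78.281063
Price P = sum_t PV_t = 85.534629
Macaulay numerator sum_t t * PV_t:
  t * PV_t at t = 0.5000: 0.789852
  t * PV_t at t = 1.0000: 1.512401
  t * PV_t at t = 1.5000: 2.171950
  t * PV_t at t = 2.0000: 2.772555
  t * PV_t at t = 2.5000: 3.318041
  t * PV_t at t = 3.0000: 234.843190
Macaulay duration D = (sum_t t * PV_t) / P = 245.407989 / 85.534629 = 2.869107


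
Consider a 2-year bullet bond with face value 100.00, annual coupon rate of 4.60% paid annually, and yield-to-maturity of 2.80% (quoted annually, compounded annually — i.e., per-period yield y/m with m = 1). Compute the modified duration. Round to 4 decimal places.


Answer: Modified duration = 1.9035

Derivation:
Coupon per period c = face * coupon_rate / m = 4.600000
Periods per year m = 1; per-period yield y/m = 0.028000
Number of cashflows N = 2
Cashflows (t years, CF_t, discount factor 1/(1+y/m)^(m*t), PV):
  t = 1.0000: CF_t = 4.600000, DF = 0.972763, PV = 4.474708
  t = 2.0000: CF_t = 104.600000, DF = 0.946267, PV = 98.979545
Price P = sum_t PV_t = 103.454254
First compute Macaulay numerator sum_t t * PV_t:
  t * PV_t at t = 1.0000: 4.474708
  t * PV_t at t = 2.0000: 197.959091
Macaulay duration D = 202.433799 / 103.454254 = 1.956747
Modified duration = D / (1 + y/m) = 1.956747 / (1 + 0.028000) = 1.903450


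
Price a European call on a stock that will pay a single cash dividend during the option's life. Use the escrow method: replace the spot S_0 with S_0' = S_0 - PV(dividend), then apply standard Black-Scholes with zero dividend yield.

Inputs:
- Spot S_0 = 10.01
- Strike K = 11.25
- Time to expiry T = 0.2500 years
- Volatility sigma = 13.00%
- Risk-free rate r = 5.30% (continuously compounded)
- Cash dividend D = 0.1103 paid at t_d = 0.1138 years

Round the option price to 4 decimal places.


Answer: Price = 0.0107

Derivation:
PV(D) = D * exp(-r * t_d) = 0.1103 * 0.99398675 = 0.10963674
S_0' = S_0 - PV(D) = 10.0100 - 0.10963674 = 9.90036326
d1 = (ln(S_0'/K) + (r + sigma^2/2)*T) / (sigma*sqrt(T)) = -1.72975660
d2 = d1 - sigma*sqrt(T) = -1.79475660
exp(-rT) = 0.98683739
N(d1) = 0.04183689; N(d2) = 0.03634624
C = S_0' * N(d1) - K * exp(-rT) * N(d2) = 9.90036326 * 0.04183689 - 11.2500 * 0.98683739 * 0.03634624 = 0.0107


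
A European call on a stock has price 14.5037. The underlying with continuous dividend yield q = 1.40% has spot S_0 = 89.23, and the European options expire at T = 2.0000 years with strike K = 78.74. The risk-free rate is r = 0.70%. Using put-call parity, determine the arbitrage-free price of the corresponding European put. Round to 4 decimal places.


Answer: Put price = 5.3828

Derivation:
Put-call parity: C - P = S_0 * exp(-qT) - K * exp(-rT).
S_0 * exp(-qT) = 89.2300 * 0.97238837 = 86.76621397
K * exp(-rT) = 78.7400 * 0.98609754 = 77.64532064
P = C - S*exp(-qT) + K*exp(-rT)
P = 14.5037 - 86.76621397 + 77.64532064 = 5.3828


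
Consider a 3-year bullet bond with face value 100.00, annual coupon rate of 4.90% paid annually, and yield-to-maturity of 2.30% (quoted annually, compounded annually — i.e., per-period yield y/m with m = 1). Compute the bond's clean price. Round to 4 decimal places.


Answer: Price = 107.4545

Derivation:
Coupon per period c = face * coupon_rate / m = 4.900000
Periods per year m = 1; per-period yield y/m = 0.023000
Number of cashflows N = 3
Cashflows (t years, CF_t, discount factor 1/(1+y/m)^(m*t), PV):
  t = 1.0000: CF_t = 4.900000, DF = 0.977517, PV = 4.789834
  t = 2.0000: CF_t = 4.900000, DF = 0.955540, PV = 4.682144
  t = 3.0000: CF_t = 104.900000, DF = 0.934056, PV = 97.982516
Price P = sum_t PV_t = 107.454494


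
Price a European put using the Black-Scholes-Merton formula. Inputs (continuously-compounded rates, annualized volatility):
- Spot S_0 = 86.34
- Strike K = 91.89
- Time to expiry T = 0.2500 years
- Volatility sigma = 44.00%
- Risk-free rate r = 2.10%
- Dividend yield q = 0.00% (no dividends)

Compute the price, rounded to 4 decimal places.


d1 = (ln(S/K) + (r - q + 0.5*sigma^2) * T) / (sigma * sqrt(T)) = -0.14931463
d2 = d1 - sigma * sqrt(T) = -0.36931463
exp(-rT) = 0.99476376; exp(-qT) = 1.00000000
P = K * exp(-rT) * N(-d2) - S_0 * exp(-qT) * N(-d1)
N(-d1) = 0.55934732; N(-d2) = 0.64405339
P = 91.8900 * 0.99476376 * 0.64405339 - 86.3400 * 1.00000000 * 0.55934732 = 10.5781

Answer: Price = 10.5781


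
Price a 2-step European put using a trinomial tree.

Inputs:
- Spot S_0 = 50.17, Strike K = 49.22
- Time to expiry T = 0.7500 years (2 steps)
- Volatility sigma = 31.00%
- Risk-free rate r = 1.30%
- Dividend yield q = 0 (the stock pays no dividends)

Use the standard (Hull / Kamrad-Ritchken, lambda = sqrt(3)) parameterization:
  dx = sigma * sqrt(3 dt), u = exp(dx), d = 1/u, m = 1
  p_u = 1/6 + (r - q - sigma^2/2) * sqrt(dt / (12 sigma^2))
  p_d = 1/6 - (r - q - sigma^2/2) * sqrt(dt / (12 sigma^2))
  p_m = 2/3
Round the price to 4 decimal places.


Answer: Price = V(0,0) = 4.0321

Derivation:
dt = T/N = 0.375000; dx = sigma*sqrt(3*dt) = 0.328805
u = exp(dx) = 1.389306; d = 1/u = 0.719784
p_u = 0.146679, p_m = 0.666667, p_d = 0.186654
Discount per step: exp(-r*dt) = 0.995137
Stock lattice S(k, j) with j the centered position index:
  k=0: S(0,+0) = 50.1700
  k=1: S(1,-1) = 36.1115; S(1,+0) = 50.1700; S(1,+1) = 69.7015
  k=2: S(2,-2) = 25.9925; S(2,-1) = 36.1115; S(2,+0) = 50.1700; S(2,+1) = 69.7015; S(2,+2) = 96.8367
Terminal payoffs V(N, j) = max(K - S_T, 0):
  V(2,-2) = 23.227503; V(2,-1) = 13.108456; V(2,+0) = 0.000000; V(2,+1) = 0.000000; V(2,+2) = 0.000000
Backward induction: V(k, j) = exp(-r*dt) * [p_u * V(k+1, j+1) + p_m * V(k+1, j) + p_d * V(k+1, j-1)]
  V(1,-1) = exp(-r*dt) * [p_u*0.000000 + p_m*13.108456 + p_d*23.227503] = 13.010890
  V(1,+0) = exp(-r*dt) * [p_u*0.000000 + p_m*0.000000 + p_d*13.108456] = 2.434845
  V(1,+1) = exp(-r*dt) * [p_u*0.000000 + p_m*0.000000 + p_d*0.000000] = 0.000000
  V(0,+0) = exp(-r*dt) * [p_u*0.000000 + p_m*2.434845 + p_d*13.010890] = 4.032058


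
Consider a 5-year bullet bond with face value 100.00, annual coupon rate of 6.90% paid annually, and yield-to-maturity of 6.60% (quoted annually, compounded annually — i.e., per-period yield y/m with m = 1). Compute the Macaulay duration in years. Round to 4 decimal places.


Coupon per period c = face * coupon_rate / m = 6.900000
Periods per year m = 1; per-period yield y/m = 0.066000
Number of cashflows N = 5
Cashflows (t years, CF_t, discount factor 1/(1+y/m)^(m*t), PV):
  t = 1.0000: CF_t = 6.900000, DF = 0.938086, PV = 6.472795
  t = 2.0000: CF_t = 6.900000, DF = 0.880006, PV = 6.072041
  t = 3.0000: CF_t = 6.900000, DF = 0.825521, PV = 5.696098
  t = 4.0000: CF_t = 6.900000, DF = 0.774410, PV = 5.343432
  t = 5.0000: CF_t = 106.900000, DF = 0.726464, PV = 77.658980
Price P = sum_t PV_t = 101.243346
Macaulay numerator sum_t t * PV_t:
  t * PV_t at t = 1.0000: 6.472795
  t * PV_t at t = 2.0000: 12.144082
  t * PV_t at t = 3.0000: 17.088295
  t * PV_t at t = 4.0000: 21.373727
  t * PV_t at t = 5.0000: 388.294900
Macaulay duration D = (sum_t t * PV_t) / P = 445.373799 / 101.243346 = 4.399043

Answer: Macaulay duration = 4.3990 years


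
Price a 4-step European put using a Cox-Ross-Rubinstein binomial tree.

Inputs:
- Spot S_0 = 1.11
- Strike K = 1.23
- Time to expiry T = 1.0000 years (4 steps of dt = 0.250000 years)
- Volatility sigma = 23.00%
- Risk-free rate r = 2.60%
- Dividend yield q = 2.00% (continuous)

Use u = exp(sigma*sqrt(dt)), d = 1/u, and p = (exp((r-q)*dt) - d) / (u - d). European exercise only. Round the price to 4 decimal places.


dt = T/N = 0.250000
u = exp(sigma*sqrt(dt)) = 1.121873; d = 1/u = 0.891366
p = (exp((r-q)*dt) - d) / (u - d) = 0.477794
Discount per step: exp(-r*dt) = 0.993521
Stock lattice S(k, i) with i counting down-moves:
  k=0: S(0,0) = 1.1100
  k=1: S(1,0) = 1.2453; S(1,1) = 0.9894
  k=2: S(2,0) = 1.3970; S(2,1) = 1.1100; S(2,2) = 0.8819
  k=3: S(3,0) = 1.5673; S(3,1) = 1.2453; S(3,2) = 0.9894; S(3,3) = 0.7861
  k=4: S(4,0) = 1.7583; S(4,1) = 1.3970; S(4,2) = 1.1100; S(4,3) = 0.8819; S(4,4) = 0.7007
Terminal payoffs V(N, i) = max(K - S_T, 0):
  V(4,0) = 0.000000; V(4,1) = 0.000000; V(4,2) = 0.120000; V(4,3) = 0.348068; V(4,4) = 0.529275
Backward induction: V(k, i) = exp(-r*dt) * [p * V(k+1, i) + (1-p) * V(k+1, i+1)].
  V(3,0) = exp(-r*dt) * [p*0.000000 + (1-p)*0.000000] = 0.000000
  V(3,1) = exp(-r*dt) * [p*0.000000 + (1-p)*0.120000] = 0.062259
  V(3,2) = exp(-r*dt) * [p*0.120000 + (1-p)*0.348068] = 0.237549
  V(3,3) = exp(-r*dt) * [p*0.348068 + (1-p)*0.529275] = 0.439827
  V(2,0) = exp(-r*dt) * [p*0.000000 + (1-p)*0.062259] = 0.032301
  V(2,1) = exp(-r*dt) * [p*0.062259 + (1-p)*0.237549] = 0.152800
  V(2,2) = exp(-r*dt) * [p*0.237549 + (1-p)*0.439827] = 0.340957
  V(1,0) = exp(-r*dt) * [p*0.032301 + (1-p)*0.152800] = 0.094609
  V(1,1) = exp(-r*dt) * [p*0.152800 + (1-p)*0.340957] = 0.249430
  V(0,0) = exp(-r*dt) * [p*0.094609 + (1-p)*0.249430] = 0.174321

Answer: Price = V(0,0) = 0.1743


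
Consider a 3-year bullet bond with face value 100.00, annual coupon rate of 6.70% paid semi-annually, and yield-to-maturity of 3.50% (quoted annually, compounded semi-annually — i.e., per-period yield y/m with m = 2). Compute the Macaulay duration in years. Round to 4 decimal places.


Answer: Macaulay duration = 2.7787 years

Derivation:
Coupon per period c = face * coupon_rate / m = 3.350000
Periods per year m = 2; per-period yield y/m = 0.017500
Number of cashflows N = 6
Cashflows (t years, CF_t, discount factor 1/(1+y/m)^(m*t), PV):
  t = 0.5000: CF_t = 3.350000, DF = 0.982801, PV = 3.292383
  t = 1.0000: CF_t = 3.350000, DF = 0.965898, PV = 3.235758
  t = 1.5000: CF_t = 3.350000, DF = 0.949285, PV = 3.180106
  t = 2.0000: CF_t = 3.350000, DF = 0.932959, PV = 3.125411
  t = 2.5000: CF_t = 3.350000, DF = 0.916913, PV = 3.071657
  t = 3.0000: CF_t = 103.350000, DF = 0.901143, PV = 93.133082
Price P = sum_t PV_t = 109.038396
Macaulay numerator sum_t t * PV_t:
  t * PV_t at t = 0.5000: 1.646192
  t * PV_t at t = 1.0000: 3.235758
  t * PV_t at t = 1.5000: 4.770159
  t * PV_t at t = 2.0000: 6.250822
  t * PV_t at t = 2.5000: 7.679142
  t * PV_t at t = 3.0000: 279.399245
Macaulay duration D = (sum_t t * PV_t) / P = 302.981317 / 109.038396 = 2.778666


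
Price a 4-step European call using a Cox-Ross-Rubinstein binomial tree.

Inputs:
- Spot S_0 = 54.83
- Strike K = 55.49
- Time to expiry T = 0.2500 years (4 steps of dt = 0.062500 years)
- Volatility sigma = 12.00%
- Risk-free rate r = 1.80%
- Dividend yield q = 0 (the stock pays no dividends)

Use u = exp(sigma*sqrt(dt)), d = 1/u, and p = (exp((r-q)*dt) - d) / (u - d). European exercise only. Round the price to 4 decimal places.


dt = T/N = 0.062500
u = exp(sigma*sqrt(dt)) = 1.030455; d = 1/u = 0.970446
p = (exp((r-q)*dt) - d) / (u - d) = 0.511258
Discount per step: exp(-r*dt) = 0.998876
Stock lattice S(k, i) with i counting down-moves:
  k=0: S(0,0) = 54.8300
  k=1: S(1,0) = 56.4998; S(1,1) = 53.2095
  k=2: S(2,0) = 58.2205; S(2,1) = 54.8300; S(2,2) = 51.6369
  k=3: S(3,0) = 59.9936; S(3,1) = 56.4998; S(3,2) = 53.2095; S(3,3) = 50.1108
  k=4: S(4,0) = 61.8207; S(4,1) = 58.2205; S(4,2) = 54.8300; S(4,3) = 51.6369; S(4,4) = 48.6298
Terminal payoffs V(N, i) = max(S_T - K, 0):
  V(4,0) = 6.330652; V(4,1) = 2.730498; V(4,2) = 0.000000; V(4,3) = 0.000000; V(4,4) = 0.000000
Backward induction: V(k, i) = exp(-r*dt) * [p * V(k+1, i) + (1-p) * V(k+1, i+1)].
  V(3,0) = exp(-r*dt) * [p*6.330652 + (1-p)*2.730498] = 4.565967
  V(3,1) = exp(-r*dt) * [p*2.730498 + (1-p)*0.000000] = 1.394420
  V(3,2) = exp(-r*dt) * [p*0.000000 + (1-p)*0.000000] = 0.000000
  V(3,3) = exp(-r*dt) * [p*0.000000 + (1-p)*0.000000] = 0.000000
  V(2,0) = exp(-r*dt) * [p*4.565967 + (1-p)*1.394420] = 3.012509
  V(2,1) = exp(-r*dt) * [p*1.394420 + (1-p)*0.000000] = 0.712107
  V(2,2) = exp(-r*dt) * [p*0.000000 + (1-p)*0.000000] = 0.000000
  V(1,0) = exp(-r*dt) * [p*3.012509 + (1-p)*0.712107] = 1.886084
  V(1,1) = exp(-r*dt) * [p*0.712107 + (1-p)*0.000000] = 0.363661
  V(0,0) = exp(-r*dt) * [p*1.886084 + (1-p)*0.363661] = 1.140728

Answer: Price = V(0,0) = 1.1407


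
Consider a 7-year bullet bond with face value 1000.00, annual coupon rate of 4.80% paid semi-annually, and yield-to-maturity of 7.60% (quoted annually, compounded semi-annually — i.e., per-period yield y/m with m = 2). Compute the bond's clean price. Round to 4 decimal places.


Coupon per period c = face * coupon_rate / m = 24.000000
Periods per year m = 2; per-period yield y/m = 0.038000
Number of cashflows N = 14
Cashflows (t years, CF_t, discount factor 1/(1+y/m)^(m*t), PV):
  t = 0.5000: CF_t = 24.000000, DF = 0.963391, PV = 23.121387
  t = 1.0000: CF_t = 24.000000, DF = 0.928122, PV = 22.274940
  t = 1.5000: CF_t = 24.000000, DF = 0.894145, PV = 21.459479
  t = 2.0000: CF_t = 24.000000, DF = 0.861411, PV = 20.673872
  t = 2.5000: CF_t = 24.000000, DF = 0.829876, PV = 19.917025
  t = 3.0000: CF_t = 24.000000, DF = 0.799495, PV = 19.187886
  t = 3.5000: CF_t = 24.000000, DF = 0.770227, PV = 18.485439
  t = 4.0000: CF_t = 24.000000, DF = 0.742030, PV = 17.808708
  t = 4.5000: CF_t = 24.000000, DF = 0.714865, PV = 17.156751
  t = 5.0000: CF_t = 24.000000, DF = 0.688694, PV = 16.528662
  t = 5.5000: CF_t = 24.000000, DF = 0.663482, PV = 15.923567
  t = 6.0000: CF_t = 24.000000, DF = 0.639193, PV = 15.340623
  t = 6.5000: CF_t = 24.000000, DF = 0.615793, PV = 14.779020
  t = 7.0000: CF_t = 1024.000000, DF = 0.593249, PV = 607.487026
Price P = sum_t PV_t = 850.144387

Answer: Price = 850.1444


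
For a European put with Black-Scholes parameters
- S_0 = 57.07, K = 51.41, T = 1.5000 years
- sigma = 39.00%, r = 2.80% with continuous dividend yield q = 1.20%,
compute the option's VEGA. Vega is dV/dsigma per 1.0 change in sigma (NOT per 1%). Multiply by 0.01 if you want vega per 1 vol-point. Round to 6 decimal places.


Answer: Vega = 24.075004

Derivation:
d1 = 0.5077370976; d2 = 0.0300865978
phi(d1) = 0.3506954790; exp(-qT) = 0.9821610324; exp(-rT) = 0.9588697806
Vega = S * exp(-qT) * phi(d1) * sqrt(T) = 57.0700 * 0.9821610324 * 0.3506954790 * 1.2247448714 = 24.075004


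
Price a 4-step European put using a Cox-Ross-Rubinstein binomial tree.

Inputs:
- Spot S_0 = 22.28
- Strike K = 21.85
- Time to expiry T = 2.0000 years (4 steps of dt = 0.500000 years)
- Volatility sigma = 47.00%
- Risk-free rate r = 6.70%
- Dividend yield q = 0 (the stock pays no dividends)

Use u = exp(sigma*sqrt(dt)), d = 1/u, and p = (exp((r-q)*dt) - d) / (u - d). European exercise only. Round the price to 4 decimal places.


Answer: Price = V(0,0) = 3.6787

Derivation:
dt = T/N = 0.500000
u = exp(sigma*sqrt(dt)) = 1.394227; d = 1/u = 0.717243
p = (exp((r-q)*dt) - d) / (u - d) = 0.467994
Discount per step: exp(-r*dt) = 0.967055
Stock lattice S(k, i) with i counting down-moves:
  k=0: S(0,0) = 22.2800
  k=1: S(1,0) = 31.0634; S(1,1) = 15.9802
  k=2: S(2,0) = 43.3094; S(2,1) = 22.2800; S(2,2) = 11.4617
  k=3: S(3,0) = 60.3831; S(3,1) = 31.0634; S(3,2) = 15.9802; S(3,3) = 8.2208
  k=4: S(4,0) = 84.1878; S(4,1) = 43.3094; S(4,2) = 22.2800; S(4,3) = 11.4617; S(4,4) = 5.8963
Terminal payoffs V(N, i) = max(K - S_T, 0):
  V(4,0) = 0.000000; V(4,1) = 0.000000; V(4,2) = 0.000000; V(4,3) = 10.388323; V(4,4) = 15.953679
Backward induction: V(k, i) = exp(-r*dt) * [p * V(k+1, i) + (1-p) * V(k+1, i+1)].
  V(3,0) = exp(-r*dt) * [p*0.000000 + (1-p)*0.000000] = 0.000000
  V(3,1) = exp(-r*dt) * [p*0.000000 + (1-p)*0.000000] = 0.000000
  V(3,2) = exp(-r*dt) * [p*0.000000 + (1-p)*10.388323] = 5.344577
  V(3,3) = exp(-r*dt) * [p*10.388323 + (1-p)*15.953679] = 12.909339
  V(2,0) = exp(-r*dt) * [p*0.000000 + (1-p)*0.000000] = 0.000000
  V(2,1) = exp(-r*dt) * [p*0.000000 + (1-p)*5.344577] = 2.749674
  V(2,2) = exp(-r*dt) * [p*5.344577 + (1-p)*12.909339] = 9.060413
  V(1,0) = exp(-r*dt) * [p*0.000000 + (1-p)*2.749674] = 1.414650
  V(1,1) = exp(-r*dt) * [p*2.749674 + (1-p)*9.060413] = 5.905830
  V(0,0) = exp(-r*dt) * [p*1.414650 + (1-p)*5.905830] = 3.678664


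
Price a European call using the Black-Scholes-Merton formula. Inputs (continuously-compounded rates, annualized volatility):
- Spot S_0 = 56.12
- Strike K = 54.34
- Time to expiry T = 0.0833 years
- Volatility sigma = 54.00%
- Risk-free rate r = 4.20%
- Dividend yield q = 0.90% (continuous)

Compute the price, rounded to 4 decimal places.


d1 = (ln(S/K) + (r - q + 0.5*sigma^2) * T) / (sigma * sqrt(T)) = 0.30237193
d2 = d1 - sigma * sqrt(T) = 0.14651854
exp(-rT) = 0.99650751; exp(-qT) = 0.99925058
C = S_0 * exp(-qT) * N(d1) - K * exp(-rT) * N(d2)
N(d1) = 0.61881573; N(d2) = 0.55824397
C = 56.1200 * 0.99925058 * 0.61881573 - 54.3400 * 0.99650751 * 0.55824397 = 4.4729

Answer: Price = 4.4729


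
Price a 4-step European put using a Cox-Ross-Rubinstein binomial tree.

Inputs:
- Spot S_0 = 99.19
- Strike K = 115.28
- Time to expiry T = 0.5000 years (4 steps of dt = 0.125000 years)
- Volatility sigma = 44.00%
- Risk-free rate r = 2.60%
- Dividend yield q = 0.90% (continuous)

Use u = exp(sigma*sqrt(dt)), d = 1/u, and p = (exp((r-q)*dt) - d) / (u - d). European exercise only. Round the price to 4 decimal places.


dt = T/N = 0.125000
u = exp(sigma*sqrt(dt)) = 1.168316; d = 1/u = 0.855933
p = (exp((r-q)*dt) - d) / (u - d) = 0.467997
Discount per step: exp(-r*dt) = 0.996755
Stock lattice S(k, i) with i counting down-moves:
  k=0: S(0,0) = 99.1900
  k=1: S(1,0) = 115.8853; S(1,1) = 84.9000
  k=2: S(2,0) = 135.3906; S(2,1) = 99.1900; S(2,2) = 72.6687
  k=3: S(3,0) = 158.1791; S(3,1) = 115.8853; S(3,2) = 84.9000; S(3,3) = 62.1995
  k=4: S(4,0) = 184.8031; S(4,1) = 135.3906; S(4,2) = 99.1900; S(4,3) = 72.6687; S(4,4) = 53.2386
Terminal payoffs V(N, i) = max(K - S_T, 0):
  V(4,0) = 0.000000; V(4,1) = 0.000000; V(4,2) = 16.090000; V(4,3) = 42.611339; V(4,4) = 62.041425
Backward induction: V(k, i) = exp(-r*dt) * [p * V(k+1, i) + (1-p) * V(k+1, i+1)].
  V(3,0) = exp(-r*dt) * [p*0.000000 + (1-p)*0.000000] = 0.000000
  V(3,1) = exp(-r*dt) * [p*0.000000 + (1-p)*16.090000] = 8.532151
  V(3,2) = exp(-r*dt) * [p*16.090000 + (1-p)*42.611339] = 30.101439
  V(3,3) = exp(-r*dt) * [p*42.611339 + (1-p)*62.041425] = 52.776398
  V(2,0) = exp(-r*dt) * [p*0.000000 + (1-p)*8.532151] = 4.524401
  V(2,1) = exp(-r*dt) * [p*8.532151 + (1-p)*30.101439] = 19.942157
  V(2,2) = exp(-r*dt) * [p*30.101439 + (1-p)*52.776398] = 42.027770
  V(1,0) = exp(-r*dt) * [p*4.524401 + (1-p)*19.942157] = 12.685397
  V(1,1) = exp(-r*dt) * [p*19.942157 + (1-p)*42.027770] = 31.588935
  V(0,0) = exp(-r*dt) * [p*12.685397 + (1-p)*31.588935] = 22.668341

Answer: Price = V(0,0) = 22.6683


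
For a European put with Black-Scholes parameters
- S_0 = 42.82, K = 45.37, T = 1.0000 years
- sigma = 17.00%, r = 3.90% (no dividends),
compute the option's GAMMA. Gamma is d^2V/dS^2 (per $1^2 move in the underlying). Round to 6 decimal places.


d1 = -0.0258577089; d2 = -0.1958577089
phi(d1) = 0.3988089321; exp(-qT) = 1.0000000000; exp(-rT) = 0.9617507091
Gamma = exp(-qT) * phi(d1) / (S * sigma * sqrt(T)) = 1.0000000000 * 0.3988089321 / (42.8200 * 0.1700 * 1.0000000000) = 0.054786

Answer: Gamma = 0.054786


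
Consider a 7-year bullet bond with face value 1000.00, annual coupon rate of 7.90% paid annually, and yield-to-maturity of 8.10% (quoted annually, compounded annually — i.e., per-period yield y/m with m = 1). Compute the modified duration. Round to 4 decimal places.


Coupon per period c = face * coupon_rate / m = 79.000000
Periods per year m = 1; per-period yield y/m = 0.081000
Number of cashflows N = 7
Cashflows (t years, CF_t, discount factor 1/(1+y/m)^(m*t), PV):
  t = 1.0000: CF_t = 79.000000, DF = 0.925069, PV = 73.080481
  t = 2.0000: CF_t = 79.000000, DF = 0.855753, PV = 67.604515
  t = 3.0000: CF_t = 79.000000, DF = 0.791631, PV = 62.538867
  t = 4.0000: CF_t = 79.000000, DF = 0.732314, PV = 57.852791
  t = 5.0000: CF_t = 79.000000, DF = 0.677441, PV = 53.517846
  t = 6.0000: CF_t = 79.000000, DF = 0.626680, PV = 49.507720
  t = 7.0000: CF_t = 1079.000000, DF = 0.579722, PV = 625.520557
Price P = sum_t PV_t = 989.622777
First compute Macaulay numerator sum_t t * PV_t:
  t * PV_t at t = 1.0000: 73.080481
  t * PV_t at t = 2.0000: 135.209031
  t * PV_t at t = 3.0000: 187.616601
  t * PV_t at t = 4.0000: 231.411164
  t * PV_t at t = 5.0000: 267.589228
  t * PV_t at t = 6.0000: 297.046321
  t * PV_t at t = 7.0000: 4378.643901
Macaulay duration D = 5570.596726 / 989.622777 = 5.629010
Modified duration = D / (1 + y/m) = 5.629010 / (1 + 0.081000) = 5.207225

Answer: Modified duration = 5.2072


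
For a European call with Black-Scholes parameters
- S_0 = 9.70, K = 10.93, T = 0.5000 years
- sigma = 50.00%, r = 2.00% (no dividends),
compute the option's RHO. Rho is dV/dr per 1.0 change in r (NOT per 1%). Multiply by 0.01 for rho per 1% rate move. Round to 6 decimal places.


d1 = -0.1326119843; d2 = -0.4861653749
phi(d1) = 0.3954497705; exp(-qT) = 1.0000000000; exp(-rT) = 0.9900498337
N(d2) = 0.3134249593
Rho = K*T*exp(-rT)*N(d2) = 10.9300 * 0.5000 * 0.9900498337 * 0.3134249593 = 1.695824

Answer: Rho = 1.695824


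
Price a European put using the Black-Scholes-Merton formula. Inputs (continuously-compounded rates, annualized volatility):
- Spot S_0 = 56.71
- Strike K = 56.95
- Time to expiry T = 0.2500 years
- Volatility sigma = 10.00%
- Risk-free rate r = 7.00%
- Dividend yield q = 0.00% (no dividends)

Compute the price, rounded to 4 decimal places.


Answer: Price = 0.7890

Derivation:
d1 = (ln(S/K) + (r - q + 0.5*sigma^2) * T) / (sigma * sqrt(T)) = 0.29053744
d2 = d1 - sigma * sqrt(T) = 0.24053744
exp(-rT) = 0.98265224; exp(-qT) = 1.00000000
P = K * exp(-rT) * N(-d2) - S_0 * exp(-qT) * N(-d1)
N(-d1) = 0.38570256; N(-d2) = 0.40495682
P = 56.9500 * 0.98265224 * 0.40495682 - 56.7100 * 1.00000000 * 0.38570256 = 0.7890


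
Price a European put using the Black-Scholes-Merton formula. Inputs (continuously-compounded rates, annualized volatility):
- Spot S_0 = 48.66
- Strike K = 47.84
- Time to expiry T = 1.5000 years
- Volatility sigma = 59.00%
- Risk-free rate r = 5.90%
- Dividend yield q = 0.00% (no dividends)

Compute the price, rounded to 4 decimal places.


Answer: Price = 10.7376

Derivation:
d1 = (ln(S/K) + (r - q + 0.5*sigma^2) * T) / (sigma * sqrt(T)) = 0.50729379
d2 = d1 - sigma * sqrt(T) = -0.21530568
exp(-rT) = 0.91530311; exp(-qT) = 1.00000000
P = K * exp(-rT) * N(-d2) - S_0 * exp(-qT) * N(-d1)
N(-d1) = 0.30597435; N(-d2) = 0.58523550
P = 47.8400 * 0.91530311 * 0.58523550 - 48.6600 * 1.00000000 * 0.30597435 = 10.7376


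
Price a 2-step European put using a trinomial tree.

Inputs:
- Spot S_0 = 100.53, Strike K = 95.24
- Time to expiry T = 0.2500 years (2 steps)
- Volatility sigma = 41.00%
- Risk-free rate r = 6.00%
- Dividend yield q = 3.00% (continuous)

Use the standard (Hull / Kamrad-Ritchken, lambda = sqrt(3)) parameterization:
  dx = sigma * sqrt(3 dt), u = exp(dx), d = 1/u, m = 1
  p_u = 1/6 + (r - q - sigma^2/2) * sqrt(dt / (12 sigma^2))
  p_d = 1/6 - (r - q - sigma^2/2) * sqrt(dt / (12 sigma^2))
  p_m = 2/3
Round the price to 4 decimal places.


Answer: Price = V(0,0) = 5.1287

Derivation:
dt = T/N = 0.125000; dx = sigma*sqrt(3*dt) = 0.251073
u = exp(dx) = 1.285404; d = 1/u = 0.777966
p_u = 0.153212, p_m = 0.666667, p_d = 0.180121
Discount per step: exp(-r*dt) = 0.992528
Stock lattice S(k, j) with j the centered position index:
  k=0: S(0,+0) = 100.5300
  k=1: S(1,-1) = 78.2089; S(1,+0) = 100.5300; S(1,+1) = 129.2216
  k=2: S(2,-2) = 60.8439; S(2,-1) = 78.2089; S(2,+0) = 100.5300; S(2,+1) = 129.2216; S(2,+2) = 166.1019
Terminal payoffs V(N, j) = max(K - S_T, 0):
  V(2,-2) = 34.396147; V(2,-1) = 17.031097; V(2,+0) = 0.000000; V(2,+1) = 0.000000; V(2,+2) = 0.000000
Backward induction: V(k, j) = exp(-r*dt) * [p_u * V(k+1, j+1) + p_m * V(k+1, j) + p_d * V(k+1, j-1)]
  V(1,-1) = exp(-r*dt) * [p_u*0.000000 + p_m*17.031097 + p_d*34.396147] = 17.418419
  V(1,+0) = exp(-r*dt) * [p_u*0.000000 + p_m*0.000000 + p_d*17.031097] = 3.044744
  V(1,+1) = exp(-r*dt) * [p_u*0.000000 + p_m*0.000000 + p_d*0.000000] = 0.000000
  V(0,+0) = exp(-r*dt) * [p_u*0.000000 + p_m*3.044744 + p_d*17.418419] = 5.128651


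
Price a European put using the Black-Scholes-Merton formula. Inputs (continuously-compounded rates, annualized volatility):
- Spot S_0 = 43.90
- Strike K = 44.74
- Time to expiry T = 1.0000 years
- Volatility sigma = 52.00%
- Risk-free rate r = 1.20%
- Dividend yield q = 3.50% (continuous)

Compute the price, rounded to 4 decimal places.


Answer: Price = 9.8184

Derivation:
d1 = (ln(S/K) + (r - q + 0.5*sigma^2) * T) / (sigma * sqrt(T)) = 0.17931993
d2 = d1 - sigma * sqrt(T) = -0.34068007
exp(-rT) = 0.98807171; exp(-qT) = 0.96560542
P = K * exp(-rT) * N(-d2) - S_0 * exp(-qT) * N(-d1)
N(-d1) = 0.42884325; N(-d2) = 0.63332778
P = 44.7400 * 0.98807171 * 0.63332778 - 43.9000 * 0.96560542 * 0.42884325 = 9.8184


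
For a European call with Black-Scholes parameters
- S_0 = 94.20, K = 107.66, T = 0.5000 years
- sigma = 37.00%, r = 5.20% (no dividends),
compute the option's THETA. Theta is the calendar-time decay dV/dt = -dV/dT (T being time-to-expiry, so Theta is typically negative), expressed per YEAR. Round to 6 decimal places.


Answer: Theta = -11.056707

Derivation:
d1 = -0.2802930442; d2 = -0.5419225533
phi(d1) = 0.3835748012; exp(-qT) = 1.0000000000; exp(-rT) = 0.9743350896
Theta = -S*exp(-qT)*phi(d1)*sigma/(2*sqrt(T)) - r*K*exp(-rT)*N(d2) + q*S*exp(-qT)*N(d1)
N(d1) = 0.3896263434; N(d2) = 0.2939359296; sqrt(T) = 0.7071067812
Term 1 = -94.2000 * 1.0000000000 * 0.3835748012 * 0.3700 / (2 * 0.7071067812) = -9.4533926675
Term 2 = -0.0520 * 107.6600 * 0.9743350896 * 0.2939359296 = -1.6033145670
Term 3 = 0 (no dividend yield, q = 0)
Theta = -9.4533926675 + (-1.6033145670) + (0.0000000000) = -11.056707


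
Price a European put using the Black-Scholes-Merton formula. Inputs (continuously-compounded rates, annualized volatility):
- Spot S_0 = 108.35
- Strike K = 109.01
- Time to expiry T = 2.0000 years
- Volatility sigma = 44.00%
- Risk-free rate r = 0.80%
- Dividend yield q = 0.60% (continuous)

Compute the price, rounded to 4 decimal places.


Answer: Price = 26.2921

Derivation:
d1 = (ln(S/K) + (r - q + 0.5*sigma^2) * T) / (sigma * sqrt(T)) = 0.30779572
d2 = d1 - sigma * sqrt(T) = -0.31445825
exp(-rT) = 0.98412732; exp(-qT) = 0.98807171
P = K * exp(-rT) * N(-d2) - S_0 * exp(-qT) * N(-d1)
N(-d1) = 0.37911889; N(-d2) = 0.62341349
P = 109.0100 * 0.98412732 * 0.62341349 - 108.3500 * 0.98807171 * 0.37911889 = 26.2921


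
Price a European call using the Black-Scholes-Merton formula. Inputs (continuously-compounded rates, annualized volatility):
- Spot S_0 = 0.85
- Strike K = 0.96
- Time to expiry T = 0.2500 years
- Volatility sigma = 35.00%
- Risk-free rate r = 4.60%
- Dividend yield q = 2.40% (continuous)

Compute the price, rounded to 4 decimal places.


Answer: Price = 0.0237

Derivation:
d1 = (ln(S/K) + (r - q + 0.5*sigma^2) * T) / (sigma * sqrt(T)) = -0.57648249
d2 = d1 - sigma * sqrt(T) = -0.75148249
exp(-rT) = 0.98856587; exp(-qT) = 0.99401796
C = S_0 * exp(-qT) * N(d1) - K * exp(-rT) * N(d2)
N(d1) = 0.28214455; N(d2) = 0.22618117
C = 0.8500 * 0.99401796 * 0.28214455 - 0.9600 * 0.98856587 * 0.22618117 = 0.0237


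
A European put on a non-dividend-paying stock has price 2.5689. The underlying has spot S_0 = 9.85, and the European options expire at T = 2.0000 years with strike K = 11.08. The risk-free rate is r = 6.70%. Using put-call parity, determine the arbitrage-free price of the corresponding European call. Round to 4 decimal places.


Put-call parity: C - P = S_0 * exp(-qT) - K * exp(-rT).
S_0 * exp(-qT) = 9.8500 * 1.00000000 = 9.85000000
K * exp(-rT) = 11.0800 * 0.87459006 = 9.69045792
C = P + S*exp(-qT) - K*exp(-rT)
C = 2.5689 + 9.85000000 - 9.69045792 = 2.7284

Answer: Call price = 2.7284


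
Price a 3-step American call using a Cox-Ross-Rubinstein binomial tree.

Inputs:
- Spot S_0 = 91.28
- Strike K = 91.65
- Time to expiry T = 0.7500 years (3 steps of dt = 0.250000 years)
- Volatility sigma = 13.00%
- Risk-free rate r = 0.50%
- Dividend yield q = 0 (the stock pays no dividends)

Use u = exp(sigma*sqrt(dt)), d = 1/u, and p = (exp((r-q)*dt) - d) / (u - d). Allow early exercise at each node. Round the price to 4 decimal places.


dt = T/N = 0.250000
u = exp(sigma*sqrt(dt)) = 1.067159; d = 1/u = 0.937067
p = (exp((r-q)*dt) - d) / (u - d) = 0.493370
Discount per step: exp(-r*dt) = 0.998751
Stock lattice S(k, i) with i counting down-moves:
  k=0: S(0,0) = 91.2800
  k=1: S(1,0) = 97.4103; S(1,1) = 85.5355
  k=2: S(2,0) = 103.9523; S(2,1) = 91.2800; S(2,2) = 80.1526
  k=3: S(3,0) = 110.9336; S(3,1) = 97.4103; S(3,2) = 85.5355; S(3,3) = 75.1083
Terminal payoffs V(N, i) = max(S_T - K, 0):
  V(3,0) = 19.283587; V(3,1) = 5.760276; V(3,2) = 0.000000; V(3,3) = 0.000000
Backward induction: V(k, i) = exp(-r*dt) * [p * V(k+1, i) + (1-p) * V(k+1, i+1)]; then take max(V_cont, immediate exercise) for American.
  V(2,0) = exp(-r*dt) * [p*19.283587 + (1-p)*5.760276] = 12.416746; exercise = 12.302255; V(2,0) = max -> 12.416746
  V(2,1) = exp(-r*dt) * [p*5.760276 + (1-p)*0.000000] = 2.838399; exercise = 0.000000; V(2,1) = max -> 2.838399
  V(2,2) = exp(-r*dt) * [p*0.000000 + (1-p)*0.000000] = 0.000000; exercise = 0.000000; V(2,2) = max -> 0.000000
  V(1,0) = exp(-r*dt) * [p*12.416746 + (1-p)*2.838399] = 7.554622; exercise = 5.760276; V(1,0) = max -> 7.554622
  V(1,1) = exp(-r*dt) * [p*2.838399 + (1-p)*0.000000] = 1.398633; exercise = 0.000000; V(1,1) = max -> 1.398633
  V(0,0) = exp(-r*dt) * [p*7.554622 + (1-p)*1.398633] = 4.430274; exercise = 0.000000; V(0,0) = max -> 4.430274

Answer: Price = V(0,0) = 4.4303


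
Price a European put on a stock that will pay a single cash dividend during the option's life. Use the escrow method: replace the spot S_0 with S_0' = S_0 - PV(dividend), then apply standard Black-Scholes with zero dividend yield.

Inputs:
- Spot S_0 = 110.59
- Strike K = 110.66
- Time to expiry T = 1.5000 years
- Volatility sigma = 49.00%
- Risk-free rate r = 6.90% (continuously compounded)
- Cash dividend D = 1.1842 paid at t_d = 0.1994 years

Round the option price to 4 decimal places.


PV(D) = D * exp(-r * t_d) = 1.1842 * 0.98633562 = 1.16801864
S_0' = S_0 - PV(D) = 110.5900 - 1.16801864 = 109.42198136
d1 = (ln(S_0'/K) + (r + sigma^2/2)*T) / (sigma*sqrt(T)) = 0.45377940
d2 = d1 - sigma*sqrt(T) = -0.14634558
exp(-rT) = 0.90167602
N(-d1) = 0.32499380; N(-d2) = 0.55817571
P = K * exp(-rT) * N(-d2) - S_0' * N(-d1) = 110.6600 * 0.90167602 * 0.55817571 - 109.42198136 * 0.32499380 = 20.1330

Answer: Price = 20.1330


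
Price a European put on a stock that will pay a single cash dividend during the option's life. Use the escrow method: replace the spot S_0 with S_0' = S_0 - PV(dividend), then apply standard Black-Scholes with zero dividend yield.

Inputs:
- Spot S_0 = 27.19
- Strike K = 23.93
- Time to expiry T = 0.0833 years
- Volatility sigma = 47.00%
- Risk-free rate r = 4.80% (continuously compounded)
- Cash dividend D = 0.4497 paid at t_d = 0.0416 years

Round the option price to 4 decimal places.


Answer: Price = 0.3772

Derivation:
PV(D) = D * exp(-r * t_d) = 0.4497 * 0.99800519 = 0.44880293
S_0' = S_0 - PV(D) = 27.1900 - 0.44880293 = 26.74119707
d1 = (ln(S_0'/K) + (r + sigma^2/2)*T) / (sigma*sqrt(T)) = 0.91611618
d2 = d1 - sigma*sqrt(T) = 0.78046601
exp(-rT) = 0.99600958
N(-d1) = 0.17980298; N(-d2) = 0.21755831
P = K * exp(-rT) * N(-d2) - S_0' * N(-d1) = 23.9300 * 0.99600958 * 0.21755831 - 26.74119707 * 0.17980298 = 0.3772


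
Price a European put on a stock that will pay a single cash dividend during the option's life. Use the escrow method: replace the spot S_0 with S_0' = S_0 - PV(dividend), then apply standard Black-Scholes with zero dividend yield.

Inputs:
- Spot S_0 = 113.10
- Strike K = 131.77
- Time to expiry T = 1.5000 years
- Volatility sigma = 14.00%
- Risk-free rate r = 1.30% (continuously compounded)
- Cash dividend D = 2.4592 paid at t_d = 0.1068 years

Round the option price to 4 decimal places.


PV(D) = D * exp(-r * t_d) = 2.4592 * 0.99861256 = 2.45578802
S_0' = S_0 - PV(D) = 113.1000 - 2.45578802 = 110.64421198
d1 = (ln(S_0'/K) + (r + sigma^2/2)*T) / (sigma*sqrt(T)) = -0.81963556
d2 = d1 - sigma*sqrt(T) = -0.99109984
exp(-rT) = 0.98068890
N(-d1) = 0.79378805; N(-d2) = 0.83918158
P = K * exp(-rT) * N(-d2) - S_0' * N(-d1) = 131.7700 * 0.98068890 * 0.83918158 - 110.64421198 * 0.79378805 = 20.6155

Answer: Price = 20.6155


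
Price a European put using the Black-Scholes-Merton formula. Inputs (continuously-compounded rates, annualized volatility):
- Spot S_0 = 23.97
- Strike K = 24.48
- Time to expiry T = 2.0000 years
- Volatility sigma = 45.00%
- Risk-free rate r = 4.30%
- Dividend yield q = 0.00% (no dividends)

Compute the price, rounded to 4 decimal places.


d1 = (ln(S/K) + (r - q + 0.5*sigma^2) * T) / (sigma * sqrt(T)) = 0.42025177
d2 = d1 - sigma * sqrt(T) = -0.21614433
exp(-rT) = 0.91759423; exp(-qT) = 1.00000000
P = K * exp(-rT) * N(-d2) - S_0 * exp(-qT) * N(-d1)
N(-d1) = 0.33715077; N(-d2) = 0.58556238
P = 24.4800 * 0.91759423 * 0.58556238 - 23.9700 * 1.00000000 * 0.33715077 = 5.0718

Answer: Price = 5.0718


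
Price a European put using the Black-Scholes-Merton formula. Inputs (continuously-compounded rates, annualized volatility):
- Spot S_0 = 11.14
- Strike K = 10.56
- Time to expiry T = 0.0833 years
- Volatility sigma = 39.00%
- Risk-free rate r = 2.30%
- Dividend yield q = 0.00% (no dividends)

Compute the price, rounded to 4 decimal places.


Answer: Price = 0.2441

Derivation:
d1 = (ln(S/K) + (r - q + 0.5*sigma^2) * T) / (sigma * sqrt(T)) = 0.54832437
d2 = d1 - sigma * sqrt(T) = 0.43576359
exp(-rT) = 0.99808593; exp(-qT) = 1.00000000
P = K * exp(-rT) * N(-d2) - S_0 * exp(-qT) * N(-d1)
N(-d1) = 0.29173460; N(-d2) = 0.33150413
P = 10.5600 * 0.99808593 * 0.33150413 - 11.1400 * 1.00000000 * 0.29173460 = 0.2441


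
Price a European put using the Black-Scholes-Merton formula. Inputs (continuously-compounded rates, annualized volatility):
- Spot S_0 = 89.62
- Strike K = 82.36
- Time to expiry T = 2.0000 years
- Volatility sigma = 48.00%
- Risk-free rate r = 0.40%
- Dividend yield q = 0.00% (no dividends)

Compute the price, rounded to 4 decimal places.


Answer: Price = 19.0050

Derivation:
d1 = (ln(S/K) + (r - q + 0.5*sigma^2) * T) / (sigma * sqrt(T)) = 0.47564514
d2 = d1 - sigma * sqrt(T) = -0.20317737
exp(-rT) = 0.99203191; exp(-qT) = 1.00000000
P = K * exp(-rT) * N(-d2) - S_0 * exp(-qT) * N(-d1)
N(-d1) = 0.31716361; N(-d2) = 0.58050180
P = 82.3600 * 0.99203191 * 0.58050180 - 89.6200 * 1.00000000 * 0.31716361 = 19.0050


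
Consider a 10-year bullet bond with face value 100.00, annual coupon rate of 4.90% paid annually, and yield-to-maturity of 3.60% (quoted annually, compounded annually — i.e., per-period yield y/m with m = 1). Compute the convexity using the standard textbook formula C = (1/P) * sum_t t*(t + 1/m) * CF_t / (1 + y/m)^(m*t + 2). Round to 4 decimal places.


Coupon per period c = face * coupon_rate / m = 4.900000
Periods per year m = 1; per-period yield y/m = 0.036000
Number of cashflows N = 10
Cashflows (t years, CF_t, discount factor 1/(1+y/m)^(m*t), PV):
  t = 1.0000: CF_t = 4.900000, DF = 0.965251, PV = 4.729730
  t = 2.0000: CF_t = 4.900000, DF = 0.931709, PV = 4.565376
  t = 3.0000: CF_t = 4.900000, DF = 0.899333, PV = 4.406734
  t = 4.0000: CF_t = 4.900000, DF = 0.868082, PV = 4.253604
  t = 5.0000: CF_t = 4.900000, DF = 0.837917, PV = 4.105795
  t = 6.0000: CF_t = 4.900000, DF = 0.808801, PV = 3.963123
  t = 7.0000: CF_t = 4.900000, DF = 0.780696, PV = 3.825408
  t = 8.0000: CF_t = 4.900000, DF = 0.753567, PV = 3.692479
  t = 9.0000: CF_t = 4.900000, DF = 0.727381, PV = 3.564169
  t = 10.0000: CF_t = 104.900000, DF = 0.702106, PV = 73.650879
Price P = sum_t PV_t = 110.757297
Convexity numerator sum_t t*(t + 1/m) * CF_t / (1+y/m)^(m*t + 2):
  t = 1.0000: term = 8.813468
  t = 2.0000: term = 25.521624
  t = 3.0000: term = 49.269545
  t = 4.0000: term = 79.262459
  t = 5.0000: term = 114.762248
  t = 6.0000: term = 155.084119
  t = 7.0000: term = 199.593461
  t = 8.0000: term = 247.702861
  t = 9.0000: term = 298.869282
  t = 10.0000: term = 7548.333996
Convexity = (1/P) * sum = 8727.213062 / 110.757297 = 78.795829

Answer: Convexity = 78.7958


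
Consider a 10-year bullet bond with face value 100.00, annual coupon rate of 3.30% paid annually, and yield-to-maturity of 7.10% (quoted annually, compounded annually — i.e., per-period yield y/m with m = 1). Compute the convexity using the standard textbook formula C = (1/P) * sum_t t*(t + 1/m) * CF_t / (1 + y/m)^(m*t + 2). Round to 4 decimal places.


Coupon per period c = face * coupon_rate / m = 3.300000
Periods per year m = 1; per-period yield y/m = 0.071000
Number of cashflows N = 10
Cashflows (t years, CF_t, discount factor 1/(1+y/m)^(m*t), PV):
  t = 1.0000: CF_t = 3.300000, DF = 0.933707, PV = 3.081232
  t = 2.0000: CF_t = 3.300000, DF = 0.871808, PV = 2.876968
  t = 3.0000: CF_t = 3.300000, DF = 0.814013, PV = 2.686244
  t = 4.0000: CF_t = 3.300000, DF = 0.760050, PV = 2.508165
  t = 5.0000: CF_t = 3.300000, DF = 0.709664, PV = 2.341891
  t = 6.0000: CF_t = 3.300000, DF = 0.662618, PV = 2.186639
  t = 7.0000: CF_t = 3.300000, DF = 0.618691, PV = 2.041680
  t = 8.0000: CF_t = 3.300000, DF = 0.577676, PV = 1.906330
  t = 9.0000: CF_t = 3.300000, DF = 0.539380, PV = 1.779954
  t = 10.0000: CF_t = 103.300000, DF = 0.503623, PV = 52.024224
Price P = sum_t PV_t = 73.433327
Convexity numerator sum_t t*(t + 1/m) * CF_t / (1+y/m)^(m*t + 2):
  t = 1.0000: term = 5.372489
  t = 2.0000: term = 15.048988
  t = 3.0000: term = 28.102686
  t = 4.0000: term = 43.732783
  t = 5.0000: term = 61.250396
  t = 6.0000: term = 80.065877
  t = 7.0000: term = 99.677406
  t = 8.0000: term = 119.660752
  t = 9.0000: term = 139.660075
  t = 10.0000: term = 4989.067235
Convexity = (1/P) * sum = 5581.638686 / 73.433327 = 76.009612

Answer: Convexity = 76.0096


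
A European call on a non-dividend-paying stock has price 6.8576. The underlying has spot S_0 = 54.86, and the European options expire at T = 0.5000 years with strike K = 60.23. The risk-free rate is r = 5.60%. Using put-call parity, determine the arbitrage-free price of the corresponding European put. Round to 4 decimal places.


Put-call parity: C - P = S_0 * exp(-qT) - K * exp(-rT).
S_0 * exp(-qT) = 54.8600 * 1.00000000 = 54.86000000
K * exp(-rT) = 60.2300 * 0.97238837 = 58.56695133
P = C - S*exp(-qT) + K*exp(-rT)
P = 6.8576 - 54.86000000 + 58.56695133 = 10.5646

Answer: Put price = 10.5646
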